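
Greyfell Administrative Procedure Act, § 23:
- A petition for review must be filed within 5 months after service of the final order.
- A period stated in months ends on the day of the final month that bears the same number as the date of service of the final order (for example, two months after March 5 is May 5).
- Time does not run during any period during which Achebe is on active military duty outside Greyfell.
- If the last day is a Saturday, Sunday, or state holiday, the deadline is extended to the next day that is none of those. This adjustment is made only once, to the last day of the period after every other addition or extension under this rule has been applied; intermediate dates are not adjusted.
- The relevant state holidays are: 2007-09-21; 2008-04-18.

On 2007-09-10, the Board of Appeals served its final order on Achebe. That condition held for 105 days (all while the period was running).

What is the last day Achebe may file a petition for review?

May 26, 2008

5 months after 2007-09-10 is February 10, 2008.
Tolling adds 105 days: February 10, 2008 + 105 days = May 25, 2008.
May 25, 2008 is Sunday. The next qualifying day is May 26, 2008.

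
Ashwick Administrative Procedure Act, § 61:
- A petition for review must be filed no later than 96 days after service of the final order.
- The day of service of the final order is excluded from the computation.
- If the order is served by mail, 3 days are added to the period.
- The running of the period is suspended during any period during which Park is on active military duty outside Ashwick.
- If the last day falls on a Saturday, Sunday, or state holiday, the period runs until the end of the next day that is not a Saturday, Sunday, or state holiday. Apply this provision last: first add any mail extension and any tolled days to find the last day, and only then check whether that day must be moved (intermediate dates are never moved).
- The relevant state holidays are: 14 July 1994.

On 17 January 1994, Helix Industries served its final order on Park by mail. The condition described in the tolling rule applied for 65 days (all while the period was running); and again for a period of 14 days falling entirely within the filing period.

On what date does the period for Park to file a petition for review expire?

96 days after 17 January 1994 is April 23, 1994.
Service was by mail, adding 3 days: April 23, 1994 + 3 days = April 26, 1994.
Tolling adds 65 days: April 26, 1994 + 65 days = June 30, 1994.
Tolling adds 14 days: June 30, 1994 + 14 days = July 14, 1994.
July 14, 1994 is a listed holiday. The next qualifying day is July 15, 1994.

July 15, 1994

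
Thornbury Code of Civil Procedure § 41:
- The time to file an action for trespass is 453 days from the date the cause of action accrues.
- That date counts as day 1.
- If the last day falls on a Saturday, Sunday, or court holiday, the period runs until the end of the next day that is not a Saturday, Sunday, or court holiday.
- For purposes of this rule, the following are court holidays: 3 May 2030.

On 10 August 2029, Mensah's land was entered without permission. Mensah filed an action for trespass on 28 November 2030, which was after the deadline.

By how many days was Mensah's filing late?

Counting 10 August 2029 as day 1, day 453 is November 5, 2030.
November 5, 2030 is a Tuesday and not a court holiday, so no extension applies.
The deadline is November 5, 2030; from November 5, 2030 to November 28, 2030 is 23 days.

23 days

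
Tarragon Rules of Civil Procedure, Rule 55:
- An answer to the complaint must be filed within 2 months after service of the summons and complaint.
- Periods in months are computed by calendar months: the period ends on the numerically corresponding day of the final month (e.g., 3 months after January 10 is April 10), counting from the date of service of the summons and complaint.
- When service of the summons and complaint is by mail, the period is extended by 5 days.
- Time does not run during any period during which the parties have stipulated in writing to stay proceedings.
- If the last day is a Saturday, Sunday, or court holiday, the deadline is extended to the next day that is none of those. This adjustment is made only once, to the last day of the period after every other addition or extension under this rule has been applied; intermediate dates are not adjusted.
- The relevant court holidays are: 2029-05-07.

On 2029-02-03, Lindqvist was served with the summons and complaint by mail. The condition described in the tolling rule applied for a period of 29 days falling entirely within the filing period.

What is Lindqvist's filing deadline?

2 months after 2029-02-03 is April 3, 2029.
Service was by mail, adding 5 days: April 3, 2029 + 5 days = April 8, 2029.
Tolling adds 29 days: April 8, 2029 + 29 days = May 7, 2029.
May 7, 2029 is a listed holiday. The next qualifying day is May 8, 2029.

May 8, 2029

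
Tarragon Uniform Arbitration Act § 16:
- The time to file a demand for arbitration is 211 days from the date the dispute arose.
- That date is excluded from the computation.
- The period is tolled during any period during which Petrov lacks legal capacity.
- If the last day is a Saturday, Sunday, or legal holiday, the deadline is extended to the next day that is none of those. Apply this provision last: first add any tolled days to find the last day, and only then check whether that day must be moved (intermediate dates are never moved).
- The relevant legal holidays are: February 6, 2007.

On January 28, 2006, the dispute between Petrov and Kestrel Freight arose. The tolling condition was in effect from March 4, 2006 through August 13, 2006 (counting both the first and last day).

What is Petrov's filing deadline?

211 days after January 28, 2006 is August 27, 2006.
From March 4, 2006 through August 13, 2006 inclusive is 163 days; tolling adds 163 days: August 27, 2006 + 163 days = February 6, 2007.
February 6, 2007 is a listed holiday. The next qualifying day is February 7, 2007.

February 7, 2007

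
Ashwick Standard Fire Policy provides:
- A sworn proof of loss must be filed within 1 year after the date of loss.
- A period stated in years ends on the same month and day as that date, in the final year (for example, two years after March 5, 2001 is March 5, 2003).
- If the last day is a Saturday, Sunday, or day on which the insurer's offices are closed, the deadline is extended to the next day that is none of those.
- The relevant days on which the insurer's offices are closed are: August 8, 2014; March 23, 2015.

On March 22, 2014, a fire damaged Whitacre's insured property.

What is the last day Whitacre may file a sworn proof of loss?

March 24, 2015

1 year after March 22, 2014 is March 22, 2015.
March 22, 2015 is Sunday; March 23, 2015 is a listed holiday. The next qualifying day is March 24, 2015.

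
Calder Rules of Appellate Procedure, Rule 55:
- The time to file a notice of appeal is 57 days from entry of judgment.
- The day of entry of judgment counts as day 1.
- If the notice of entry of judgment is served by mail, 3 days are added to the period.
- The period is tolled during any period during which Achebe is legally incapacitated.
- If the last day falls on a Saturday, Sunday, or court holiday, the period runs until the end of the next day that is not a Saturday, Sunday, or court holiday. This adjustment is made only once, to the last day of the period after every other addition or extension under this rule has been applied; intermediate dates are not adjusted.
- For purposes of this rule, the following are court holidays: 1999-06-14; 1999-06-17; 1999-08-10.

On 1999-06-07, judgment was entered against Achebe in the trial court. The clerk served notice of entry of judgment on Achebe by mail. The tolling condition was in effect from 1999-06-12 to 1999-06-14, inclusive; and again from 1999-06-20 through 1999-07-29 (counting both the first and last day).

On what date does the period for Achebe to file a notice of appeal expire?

Counting 1999-06-07 as day 1, day 57 is August 2, 1999.
Service was by mail, adding 3 days: August 2, 1999 + 3 days = August 5, 1999.
From June 12, 1999 through June 14, 1999 inclusive is 3 days; tolling adds 3 days: August 5, 1999 + 3 days = August 8, 1999.
From June 20, 1999 through July 29, 1999 inclusive is 40 days; tolling adds 40 days: August 8, 1999 + 40 days = September 17, 1999.
September 17, 1999 is a Friday and not a court holiday, so no extension applies.

September 17, 1999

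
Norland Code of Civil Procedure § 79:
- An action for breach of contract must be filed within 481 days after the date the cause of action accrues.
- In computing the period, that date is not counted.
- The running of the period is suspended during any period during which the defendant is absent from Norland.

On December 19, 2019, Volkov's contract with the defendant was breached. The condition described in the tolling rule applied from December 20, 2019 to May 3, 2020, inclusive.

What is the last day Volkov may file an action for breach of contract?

August 27, 2021

481 days after December 19, 2019 is April 13, 2021.
From December 20, 2019 through May 3, 2020 inclusive is 136 days; tolling adds 136 days: April 13, 2021 + 136 days = August 27, 2021.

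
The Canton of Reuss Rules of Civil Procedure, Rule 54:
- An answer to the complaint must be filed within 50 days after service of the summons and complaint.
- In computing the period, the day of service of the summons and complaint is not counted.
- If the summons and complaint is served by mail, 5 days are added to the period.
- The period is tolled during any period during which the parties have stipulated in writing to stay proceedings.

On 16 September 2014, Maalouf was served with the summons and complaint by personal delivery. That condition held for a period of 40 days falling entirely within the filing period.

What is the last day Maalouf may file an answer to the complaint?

December 15, 2014

50 days after 16 September 2014 is November 5, 2014.
Service was not by mail, so no mail extension applies.
Tolling adds 40 days: November 5, 2014 + 40 days = December 15, 2014.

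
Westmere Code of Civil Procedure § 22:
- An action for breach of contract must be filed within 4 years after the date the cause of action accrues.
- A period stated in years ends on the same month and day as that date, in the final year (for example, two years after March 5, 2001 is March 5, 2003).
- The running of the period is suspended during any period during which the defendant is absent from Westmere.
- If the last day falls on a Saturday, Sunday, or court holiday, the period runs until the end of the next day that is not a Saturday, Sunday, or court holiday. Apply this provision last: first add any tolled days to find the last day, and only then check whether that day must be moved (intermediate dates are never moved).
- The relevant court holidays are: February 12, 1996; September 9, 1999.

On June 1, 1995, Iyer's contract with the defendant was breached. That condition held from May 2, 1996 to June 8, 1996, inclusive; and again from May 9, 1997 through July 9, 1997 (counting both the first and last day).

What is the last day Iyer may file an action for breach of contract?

4 years after June 1, 1995 is June 1, 1999.
From May 2, 1996 through June 8, 1996 inclusive is 38 days; tolling adds 38 days: June 1, 1999 + 38 days = July 9, 1999.
From May 9, 1997 through July 9, 1997 inclusive is 62 days; tolling adds 62 days: July 9, 1999 + 62 days = September 9, 1999.
September 9, 1999 is a listed holiday. The next qualifying day is September 10, 1999.

September 10, 1999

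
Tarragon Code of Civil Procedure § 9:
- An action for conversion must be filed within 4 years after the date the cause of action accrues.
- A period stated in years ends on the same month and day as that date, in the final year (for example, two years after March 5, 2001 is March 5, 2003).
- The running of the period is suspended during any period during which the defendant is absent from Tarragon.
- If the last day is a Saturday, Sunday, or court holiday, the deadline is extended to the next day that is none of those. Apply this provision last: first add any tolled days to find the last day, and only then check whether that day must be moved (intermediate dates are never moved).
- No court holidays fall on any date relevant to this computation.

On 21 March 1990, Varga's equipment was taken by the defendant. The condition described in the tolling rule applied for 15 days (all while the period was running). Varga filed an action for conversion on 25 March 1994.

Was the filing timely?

4 years after 21 March 1990 is March 21, 1994.
Tolling adds 15 days: March 21, 1994 + 15 days = April 5, 1994.
April 5, 1994 is a Tuesday and not a court holiday, so no extension applies.
The deadline is April 5, 1994; the filing on March 25, 1994 is on or before that date.

Yes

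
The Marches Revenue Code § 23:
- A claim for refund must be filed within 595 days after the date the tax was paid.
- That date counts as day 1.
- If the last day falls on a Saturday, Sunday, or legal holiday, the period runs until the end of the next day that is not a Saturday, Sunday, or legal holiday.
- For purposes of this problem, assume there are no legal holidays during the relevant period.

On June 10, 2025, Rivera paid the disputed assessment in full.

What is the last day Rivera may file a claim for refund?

Counting June 10, 2025 as day 1, day 595 is January 25, 2027.
January 25, 2027 is a Monday and not a legal holiday, so no extension applies.

January 25, 2027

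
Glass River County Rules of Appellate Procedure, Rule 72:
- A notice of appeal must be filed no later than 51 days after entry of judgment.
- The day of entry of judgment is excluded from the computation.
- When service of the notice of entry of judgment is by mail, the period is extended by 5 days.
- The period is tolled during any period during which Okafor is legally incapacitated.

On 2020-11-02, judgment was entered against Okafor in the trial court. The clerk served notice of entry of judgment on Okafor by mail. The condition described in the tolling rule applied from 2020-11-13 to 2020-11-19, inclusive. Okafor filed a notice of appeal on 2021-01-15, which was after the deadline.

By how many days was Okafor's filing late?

51 days after 2020-11-02 is December 23, 2020.
Service was by mail, adding 5 days: December 23, 2020 + 5 days = December 28, 2020.
From November 13, 2020 through November 19, 2020 inclusive is 7 days; tolling adds 7 days: December 28, 2020 + 7 days = January 4, 2021.
The deadline is January 4, 2021; from January 4, 2021 to January 15, 2021 is 11 days.

11 days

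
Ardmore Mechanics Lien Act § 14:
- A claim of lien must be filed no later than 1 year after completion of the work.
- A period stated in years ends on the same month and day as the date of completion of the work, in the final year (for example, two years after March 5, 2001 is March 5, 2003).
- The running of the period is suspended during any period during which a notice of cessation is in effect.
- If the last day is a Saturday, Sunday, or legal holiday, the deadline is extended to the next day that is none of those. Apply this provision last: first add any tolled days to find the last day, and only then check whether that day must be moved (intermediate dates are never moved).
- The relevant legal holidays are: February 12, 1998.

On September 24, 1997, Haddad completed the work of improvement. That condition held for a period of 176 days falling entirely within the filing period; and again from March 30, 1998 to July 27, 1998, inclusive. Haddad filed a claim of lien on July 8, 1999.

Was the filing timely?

1 year after September 24, 1997 is September 24, 1998.
Tolling adds 176 days: September 24, 1998 + 176 days = March 19, 1999.
From March 30, 1998 through July 27, 1998 inclusive is 120 days; tolling adds 120 days: March 19, 1999 + 120 days = July 17, 1999.
July 17, 1999 is Saturday; July 18, 1999 is Sunday. The next qualifying day is July 19, 1999.
The deadline is July 19, 1999; the filing on July 8, 1999 is on or before that date.

Yes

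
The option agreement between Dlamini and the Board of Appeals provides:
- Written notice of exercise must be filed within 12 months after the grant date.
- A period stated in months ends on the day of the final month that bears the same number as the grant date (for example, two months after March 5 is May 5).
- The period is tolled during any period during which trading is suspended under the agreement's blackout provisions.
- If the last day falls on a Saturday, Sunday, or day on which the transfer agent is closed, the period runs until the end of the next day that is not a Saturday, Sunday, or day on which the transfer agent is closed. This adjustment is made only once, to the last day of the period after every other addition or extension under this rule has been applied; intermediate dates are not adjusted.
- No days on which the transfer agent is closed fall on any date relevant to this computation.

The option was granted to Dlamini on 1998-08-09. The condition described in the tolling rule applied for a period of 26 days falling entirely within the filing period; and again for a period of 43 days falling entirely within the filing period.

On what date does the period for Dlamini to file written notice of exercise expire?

12 months after 1998-08-09 is August 9, 1999.
Tolling adds 26 days: August 9, 1999 + 26 days = September 4, 1999.
Tolling adds 43 days: September 4, 1999 + 43 days = October 17, 1999.
October 17, 1999 is Sunday. The next qualifying day is October 18, 1999.

October 18, 1999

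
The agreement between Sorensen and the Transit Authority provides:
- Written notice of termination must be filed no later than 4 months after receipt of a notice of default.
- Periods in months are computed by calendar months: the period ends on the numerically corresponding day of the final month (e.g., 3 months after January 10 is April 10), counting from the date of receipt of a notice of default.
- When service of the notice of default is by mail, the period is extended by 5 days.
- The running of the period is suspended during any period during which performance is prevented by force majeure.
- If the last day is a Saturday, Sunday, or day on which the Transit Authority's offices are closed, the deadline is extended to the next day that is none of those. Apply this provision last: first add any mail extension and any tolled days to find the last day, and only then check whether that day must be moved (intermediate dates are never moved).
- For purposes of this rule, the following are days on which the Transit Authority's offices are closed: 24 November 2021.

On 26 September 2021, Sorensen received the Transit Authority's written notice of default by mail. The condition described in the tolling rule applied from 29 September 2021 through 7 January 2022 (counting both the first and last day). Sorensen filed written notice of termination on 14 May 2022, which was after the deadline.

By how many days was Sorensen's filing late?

2 days

4 months after 26 September 2021 is January 26, 2022.
Service was by mail, adding 5 days: January 26, 2022 + 5 days = January 31, 2022.
From September 29, 2021 through January 7, 2022 inclusive is 101 days; tolling adds 101 days: January 31, 2022 + 101 days = May 12, 2022.
May 12, 2022 is a Thursday and not a day on which the Transit Authority's offices are closed, so no extension applies.
The deadline is May 12, 2022; from May 12, 2022 to May 14, 2022 is 2 days.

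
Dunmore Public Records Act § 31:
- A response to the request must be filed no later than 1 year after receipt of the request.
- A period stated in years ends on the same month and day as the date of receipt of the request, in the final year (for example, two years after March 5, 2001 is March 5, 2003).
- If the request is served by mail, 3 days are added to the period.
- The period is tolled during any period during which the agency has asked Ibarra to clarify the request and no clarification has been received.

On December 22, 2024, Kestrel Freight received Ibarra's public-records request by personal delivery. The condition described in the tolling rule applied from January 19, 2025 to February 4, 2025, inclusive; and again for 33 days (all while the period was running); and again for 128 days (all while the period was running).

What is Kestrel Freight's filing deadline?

1 year after December 22, 2024 is December 22, 2025.
Service was not by mail, so no mail extension applies.
From January 19, 2025 through February 4, 2025 inclusive is 17 days; tolling adds 17 days: December 22, 2025 + 17 days = January 8, 2026.
Tolling adds 33 days: January 8, 2026 + 33 days = February 10, 2026.
Tolling adds 128 days: February 10, 2026 + 128 days = June 18, 2026.

June 18, 2026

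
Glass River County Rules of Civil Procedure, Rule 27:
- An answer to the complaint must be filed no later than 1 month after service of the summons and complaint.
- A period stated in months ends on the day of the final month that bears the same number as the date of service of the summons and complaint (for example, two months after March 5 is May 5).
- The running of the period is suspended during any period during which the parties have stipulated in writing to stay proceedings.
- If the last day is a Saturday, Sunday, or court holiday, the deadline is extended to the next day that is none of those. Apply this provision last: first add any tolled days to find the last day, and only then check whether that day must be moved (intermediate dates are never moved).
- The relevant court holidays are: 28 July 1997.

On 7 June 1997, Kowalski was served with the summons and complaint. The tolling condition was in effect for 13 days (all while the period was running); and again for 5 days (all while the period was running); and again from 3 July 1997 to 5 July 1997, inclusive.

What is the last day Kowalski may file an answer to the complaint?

July 29, 1997

1 month after 7 June 1997 is July 7, 1997.
Tolling adds 13 days: July 7, 1997 + 13 days = July 20, 1997.
Tolling adds 5 days: July 20, 1997 + 5 days = July 25, 1997.
From July 3, 1997 through July 5, 1997 inclusive is 3 days; tolling adds 3 days: July 25, 1997 + 3 days = July 28, 1997.
July 28, 1997 is a listed holiday. The next qualifying day is July 29, 1997.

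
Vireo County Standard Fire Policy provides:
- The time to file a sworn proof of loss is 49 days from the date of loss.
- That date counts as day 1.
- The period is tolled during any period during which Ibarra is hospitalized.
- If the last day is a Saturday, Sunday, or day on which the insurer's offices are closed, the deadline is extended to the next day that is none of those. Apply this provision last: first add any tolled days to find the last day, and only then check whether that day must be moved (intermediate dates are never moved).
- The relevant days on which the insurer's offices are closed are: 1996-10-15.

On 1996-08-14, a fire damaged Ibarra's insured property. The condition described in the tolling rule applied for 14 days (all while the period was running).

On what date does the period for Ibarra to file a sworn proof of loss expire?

October 16, 1996

Counting 1996-08-14 as day 1, day 49 is October 1, 1996.
Tolling adds 14 days: October 1, 1996 + 14 days = October 15, 1996.
October 15, 1996 is a listed holiday. The next qualifying day is October 16, 1996.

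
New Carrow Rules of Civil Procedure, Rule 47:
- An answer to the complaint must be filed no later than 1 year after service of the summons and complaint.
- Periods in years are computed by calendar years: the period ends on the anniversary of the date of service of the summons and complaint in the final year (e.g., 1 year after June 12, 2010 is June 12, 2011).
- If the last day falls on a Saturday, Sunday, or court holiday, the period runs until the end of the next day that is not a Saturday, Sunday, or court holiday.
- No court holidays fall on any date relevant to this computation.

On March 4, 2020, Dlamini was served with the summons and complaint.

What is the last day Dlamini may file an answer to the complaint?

March 4, 2021

1 year after March 4, 2020 is March 4, 2021.
March 4, 2021 is a Thursday and not a court holiday, so no extension applies.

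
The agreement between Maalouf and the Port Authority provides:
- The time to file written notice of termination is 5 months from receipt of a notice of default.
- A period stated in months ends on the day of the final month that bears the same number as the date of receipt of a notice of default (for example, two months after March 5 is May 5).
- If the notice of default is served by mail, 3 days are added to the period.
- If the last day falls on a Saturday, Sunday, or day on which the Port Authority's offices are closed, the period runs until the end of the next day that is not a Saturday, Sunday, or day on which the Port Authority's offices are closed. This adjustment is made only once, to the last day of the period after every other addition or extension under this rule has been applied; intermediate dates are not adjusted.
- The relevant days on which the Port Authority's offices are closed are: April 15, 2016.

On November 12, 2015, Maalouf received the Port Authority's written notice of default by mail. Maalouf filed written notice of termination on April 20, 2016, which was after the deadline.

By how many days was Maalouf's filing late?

2 days

5 months after November 12, 2015 is April 12, 2016.
Service was by mail, adding 3 days: April 12, 2016 + 3 days = April 15, 2016.
April 15, 2016 is a listed holiday; April 16, 2016 is Saturday; April 17, 2016 is Sunday. The next qualifying day is April 18, 2016.
The deadline is April 18, 2016; from April 18, 2016 to April 20, 2016 is 2 days.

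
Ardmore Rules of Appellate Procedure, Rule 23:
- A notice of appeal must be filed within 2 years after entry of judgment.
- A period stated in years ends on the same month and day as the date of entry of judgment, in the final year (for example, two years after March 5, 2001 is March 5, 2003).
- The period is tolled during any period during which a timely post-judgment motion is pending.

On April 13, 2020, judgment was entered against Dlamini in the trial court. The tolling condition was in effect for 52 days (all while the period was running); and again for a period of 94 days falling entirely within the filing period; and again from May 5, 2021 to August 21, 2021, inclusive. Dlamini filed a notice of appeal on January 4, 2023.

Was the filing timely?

2 years after April 13, 2020 is April 13, 2022.
Tolling adds 52 days: April 13, 2022 + 52 days = June 4, 2022.
Tolling adds 94 days: June 4, 2022 + 94 days = September 6, 2022.
From May 5, 2021 through August 21, 2021 inclusive is 109 days; tolling adds 109 days: September 6, 2022 + 109 days = December 24, 2022.
The deadline is December 24, 2022; the filing on January 4, 2023 is after that date.

No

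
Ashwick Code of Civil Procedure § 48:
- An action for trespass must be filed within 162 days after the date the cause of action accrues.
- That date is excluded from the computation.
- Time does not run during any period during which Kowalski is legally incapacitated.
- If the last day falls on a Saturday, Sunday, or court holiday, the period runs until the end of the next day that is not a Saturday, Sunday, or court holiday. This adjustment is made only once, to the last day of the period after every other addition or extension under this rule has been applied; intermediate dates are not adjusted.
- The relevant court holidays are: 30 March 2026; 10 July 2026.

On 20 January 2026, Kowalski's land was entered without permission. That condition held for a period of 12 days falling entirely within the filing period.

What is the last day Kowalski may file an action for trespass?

162 days after 20 January 2026 is July 1, 2026.
Tolling adds 12 days: July 1, 2026 + 12 days = July 13, 2026.
July 13, 2026 is a Monday and not a court holiday, so no extension applies.

July 13, 2026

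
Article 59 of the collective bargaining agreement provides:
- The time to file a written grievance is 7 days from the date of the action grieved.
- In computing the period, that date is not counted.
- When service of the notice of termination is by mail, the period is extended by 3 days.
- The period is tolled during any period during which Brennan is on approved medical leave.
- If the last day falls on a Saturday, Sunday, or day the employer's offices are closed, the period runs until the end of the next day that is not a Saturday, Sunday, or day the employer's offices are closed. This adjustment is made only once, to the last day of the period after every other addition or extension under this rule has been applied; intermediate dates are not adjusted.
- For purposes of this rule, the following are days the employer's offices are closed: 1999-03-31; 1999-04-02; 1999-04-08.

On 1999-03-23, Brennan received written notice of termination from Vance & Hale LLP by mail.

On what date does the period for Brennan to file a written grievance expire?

7 days after 1999-03-23 is March 30, 1999.
Service was by mail, adding 3 days: March 30, 1999 + 3 days = April 2, 1999.
April 2, 1999 is a listed holiday; April 3, 1999 is Saturday; April 4, 1999 is Sunday. The next qualifying day is April 5, 1999.

April 5, 1999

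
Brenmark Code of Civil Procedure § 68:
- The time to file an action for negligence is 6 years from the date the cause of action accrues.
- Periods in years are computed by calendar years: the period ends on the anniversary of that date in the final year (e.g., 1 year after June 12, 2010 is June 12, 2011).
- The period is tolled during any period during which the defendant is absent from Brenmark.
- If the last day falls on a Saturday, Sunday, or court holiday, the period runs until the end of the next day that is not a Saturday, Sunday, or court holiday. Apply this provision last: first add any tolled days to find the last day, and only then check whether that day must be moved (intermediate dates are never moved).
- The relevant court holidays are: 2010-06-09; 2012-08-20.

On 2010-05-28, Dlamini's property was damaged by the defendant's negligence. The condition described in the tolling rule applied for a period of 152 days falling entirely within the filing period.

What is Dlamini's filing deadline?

6 years after 2010-05-28 is May 28, 2016.
Tolling adds 152 days: May 28, 2016 + 152 days = October 27, 2016.
October 27, 2016 is a Thursday and not a court holiday, so no extension applies.

October 27, 2016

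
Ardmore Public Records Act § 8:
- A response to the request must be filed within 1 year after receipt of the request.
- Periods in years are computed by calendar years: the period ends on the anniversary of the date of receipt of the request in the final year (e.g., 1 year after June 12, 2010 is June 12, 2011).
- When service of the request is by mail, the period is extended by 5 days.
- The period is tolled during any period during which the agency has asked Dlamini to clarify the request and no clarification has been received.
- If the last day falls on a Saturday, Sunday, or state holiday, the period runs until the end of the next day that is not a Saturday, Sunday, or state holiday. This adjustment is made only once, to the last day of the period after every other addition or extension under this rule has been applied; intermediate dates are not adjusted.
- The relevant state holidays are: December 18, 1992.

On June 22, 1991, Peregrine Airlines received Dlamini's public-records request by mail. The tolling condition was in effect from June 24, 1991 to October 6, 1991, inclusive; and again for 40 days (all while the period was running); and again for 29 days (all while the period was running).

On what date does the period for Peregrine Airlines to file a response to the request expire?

1 year after June 22, 1991 is June 22, 1992.
Service was by mail, adding 5 days: June 22, 1992 + 5 days = June 27, 1992.
From June 24, 1991 through October 6, 1991 inclusive is 105 days; tolling adds 105 days: June 27, 1992 + 105 days = October 10, 1992.
Tolling adds 40 days: October 10, 1992 + 40 days = November 19, 1992.
Tolling adds 29 days: November 19, 1992 + 29 days = December 18, 1992.
December 18, 1992 is a listed holiday; December 19, 1992 is Saturday; December 20, 1992 is Sunday. The next qualifying day is December 21, 1992.

December 21, 1992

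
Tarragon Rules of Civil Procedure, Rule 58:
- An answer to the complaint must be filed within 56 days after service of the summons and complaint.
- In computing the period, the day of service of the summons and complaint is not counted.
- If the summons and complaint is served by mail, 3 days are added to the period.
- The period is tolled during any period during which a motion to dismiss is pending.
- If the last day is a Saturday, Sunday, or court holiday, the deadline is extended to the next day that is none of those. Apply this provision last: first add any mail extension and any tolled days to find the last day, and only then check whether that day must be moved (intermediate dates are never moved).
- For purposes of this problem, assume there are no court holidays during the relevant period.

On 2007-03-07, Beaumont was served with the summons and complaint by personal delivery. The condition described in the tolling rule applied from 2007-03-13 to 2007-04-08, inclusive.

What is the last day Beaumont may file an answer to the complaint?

56 days after 2007-03-07 is May 2, 2007.
Service was not by mail, so no mail extension applies.
From March 13, 2007 through April 8, 2007 inclusive is 27 days; tolling adds 27 days: May 2, 2007 + 27 days = May 29, 2007.
May 29, 2007 is a Tuesday and not a court holiday, so no extension applies.

May 29, 2007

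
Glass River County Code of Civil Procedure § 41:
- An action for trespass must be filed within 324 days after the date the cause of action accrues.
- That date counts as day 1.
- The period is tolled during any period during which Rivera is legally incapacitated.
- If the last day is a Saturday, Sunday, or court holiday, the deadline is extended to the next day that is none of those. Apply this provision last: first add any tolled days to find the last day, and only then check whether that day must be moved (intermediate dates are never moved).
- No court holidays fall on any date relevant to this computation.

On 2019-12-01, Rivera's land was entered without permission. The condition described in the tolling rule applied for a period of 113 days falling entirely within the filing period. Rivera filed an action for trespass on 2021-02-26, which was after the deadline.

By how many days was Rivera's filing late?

Counting 2019-12-01 as day 1, day 324 is October 19, 2020.
Tolling adds 113 days: October 19, 2020 + 113 days = February 9, 2021.
February 9, 2021 is a Tuesday and not a court holiday, so no extension applies.
The deadline is February 9, 2021; from February 9, 2021 to February 26, 2021 is 17 days.

17 days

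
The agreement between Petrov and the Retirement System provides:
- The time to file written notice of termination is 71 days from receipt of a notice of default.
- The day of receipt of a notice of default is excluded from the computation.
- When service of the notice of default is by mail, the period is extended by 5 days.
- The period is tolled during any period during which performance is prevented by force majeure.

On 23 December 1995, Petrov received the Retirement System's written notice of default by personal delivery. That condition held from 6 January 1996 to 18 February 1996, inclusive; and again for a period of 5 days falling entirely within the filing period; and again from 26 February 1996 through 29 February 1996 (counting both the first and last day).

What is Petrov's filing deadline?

April 25, 1996

71 days after 23 December 1995 is March 3, 1996.
Service was not by mail, so no mail extension applies.
From January 6, 1996 through February 18, 1996 inclusive is 44 days; tolling adds 44 days: March 3, 1996 + 44 days = April 16, 1996.
Tolling adds 5 days: April 16, 1996 + 5 days = April 21, 1996.
From February 26, 1996 through February 29, 1996 inclusive is 4 days; tolling adds 4 days: April 21, 1996 + 4 days = April 25, 1996.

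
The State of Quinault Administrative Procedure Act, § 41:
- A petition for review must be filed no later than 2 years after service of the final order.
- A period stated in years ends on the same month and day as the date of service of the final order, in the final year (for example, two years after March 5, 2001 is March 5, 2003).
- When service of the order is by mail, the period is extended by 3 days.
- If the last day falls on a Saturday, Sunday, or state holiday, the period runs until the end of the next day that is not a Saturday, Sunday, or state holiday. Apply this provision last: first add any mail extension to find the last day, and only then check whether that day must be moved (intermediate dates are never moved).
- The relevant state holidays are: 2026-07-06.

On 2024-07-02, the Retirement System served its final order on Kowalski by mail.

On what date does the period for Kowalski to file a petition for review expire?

July 7, 2026

2 years after 2024-07-02 is July 2, 2026.
Service was by mail, adding 3 days: July 2, 2026 + 3 days = July 5, 2026.
July 5, 2026 is Sunday; July 6, 2026 is a listed holiday. The next qualifying day is July 7, 2026.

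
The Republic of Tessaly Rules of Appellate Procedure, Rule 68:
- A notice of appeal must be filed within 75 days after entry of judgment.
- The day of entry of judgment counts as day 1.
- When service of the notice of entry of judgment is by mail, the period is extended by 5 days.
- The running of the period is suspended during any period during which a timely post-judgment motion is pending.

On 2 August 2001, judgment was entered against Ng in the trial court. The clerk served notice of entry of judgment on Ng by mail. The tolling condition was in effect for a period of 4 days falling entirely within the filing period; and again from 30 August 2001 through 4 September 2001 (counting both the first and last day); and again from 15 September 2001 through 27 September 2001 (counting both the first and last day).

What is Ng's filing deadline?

Counting 2 August 2001 as day 1, day 75 is October 15, 2001.
Service was by mail, adding 5 days: October 15, 2001 + 5 days = October 20, 2001.
Tolling adds 4 days: October 20, 2001 + 4 days = October 24, 2001.
From August 30, 2001 through September 4, 2001 inclusive is 6 days; tolling adds 6 days: October 24, 2001 + 6 days = October 30, 2001.
From September 15, 2001 through September 27, 2001 inclusive is 13 days; tolling adds 13 days: October 30, 2001 + 13 days = November 12, 2001.

November 12, 2001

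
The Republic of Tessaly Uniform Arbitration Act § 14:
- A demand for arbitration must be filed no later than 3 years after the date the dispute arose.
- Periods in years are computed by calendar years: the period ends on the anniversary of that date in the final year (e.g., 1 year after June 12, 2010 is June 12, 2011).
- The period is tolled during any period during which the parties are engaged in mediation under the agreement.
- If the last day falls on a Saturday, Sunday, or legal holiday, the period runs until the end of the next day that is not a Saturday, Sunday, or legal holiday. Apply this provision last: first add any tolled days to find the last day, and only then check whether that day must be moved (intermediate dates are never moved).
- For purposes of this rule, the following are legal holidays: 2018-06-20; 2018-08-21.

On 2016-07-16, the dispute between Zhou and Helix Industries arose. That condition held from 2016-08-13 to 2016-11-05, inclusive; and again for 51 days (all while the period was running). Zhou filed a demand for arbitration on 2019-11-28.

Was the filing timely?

Yes

3 years after 2016-07-16 is July 16, 2019.
From August 13, 2016 through November 5, 2016 inclusive is 85 days; tolling adds 85 days: July 16, 2019 + 85 days = October 9, 2019.
Tolling adds 51 days: October 9, 2019 + 51 days = November 29, 2019.
November 29, 2019 is a Friday and not a legal holiday, so no extension applies.
The deadline is November 29, 2019; the filing on November 28, 2019 is on or before that date.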